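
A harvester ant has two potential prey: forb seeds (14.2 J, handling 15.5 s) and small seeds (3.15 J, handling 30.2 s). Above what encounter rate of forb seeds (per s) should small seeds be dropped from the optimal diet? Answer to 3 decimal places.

0.008 per s

Drop small seeds once their profitability E₂/h₂ falls below the rate achievable on forb seeds alone: E₂/h₂ = λE₁/(1 + λh₁).
Solve for λ: λE₁h₂ = E₂(1 + λh₁) → λ(E₁h₂ − E₂h₁) = E₂ → λ = E₂/(E₁h₂ − E₂h₁).
λ = 3.15/(14.2×30.2 − 3.15×15.5) = 3.15/380 = 0.008289 per s.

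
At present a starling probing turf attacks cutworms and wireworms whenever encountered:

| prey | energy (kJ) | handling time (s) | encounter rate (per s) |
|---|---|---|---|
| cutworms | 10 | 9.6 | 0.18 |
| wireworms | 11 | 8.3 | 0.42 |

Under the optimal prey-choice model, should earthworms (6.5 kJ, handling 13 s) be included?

On cutworms and wireworms alone, R = ΣλE/(1+Σλh) = 6.42/6.214 = 1.033 kJ/s.
earthworms: E/h = 6.5/13 = 0.5 kJ/s.
Since 0.5 < R, time spent handling earthworms is better spent searching.

No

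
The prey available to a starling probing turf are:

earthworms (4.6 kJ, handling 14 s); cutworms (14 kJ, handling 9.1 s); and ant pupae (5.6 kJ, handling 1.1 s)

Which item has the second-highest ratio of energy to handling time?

cutworms

Profitability E/h (kJ/s): earthworms = 4.6/14 = 0.329, cutworms = 14/9.1 = 1.54, ant pupae = 5.6/1.1 = 5.09.
Ranked: ant pupae > cutworms > earthworms.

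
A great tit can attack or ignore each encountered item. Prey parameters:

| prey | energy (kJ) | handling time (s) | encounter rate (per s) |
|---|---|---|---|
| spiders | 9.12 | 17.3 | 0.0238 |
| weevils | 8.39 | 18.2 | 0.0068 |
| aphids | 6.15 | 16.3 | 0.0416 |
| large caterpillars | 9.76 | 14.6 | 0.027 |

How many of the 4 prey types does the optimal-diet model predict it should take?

Rank by E/h (kJ/s): large caterpillars 0.668, spiders 0.527, weevils 0.461, aphids 0.377. Include each in turn until the next type's E/h falls below the running intake rate.
Rate on top 1: 0.189. spiders: 0.527 > 0.189 → include.
Rate on top 2: 0.2661. weevils: 0.461 > 0.2661 → include.
Rate on top 3: 0.2786. aphids: 0.377 > 0.2786 → include.
Optimal diet: large caterpillars, spiders, weevils, aphids — 4 of 4 types.

4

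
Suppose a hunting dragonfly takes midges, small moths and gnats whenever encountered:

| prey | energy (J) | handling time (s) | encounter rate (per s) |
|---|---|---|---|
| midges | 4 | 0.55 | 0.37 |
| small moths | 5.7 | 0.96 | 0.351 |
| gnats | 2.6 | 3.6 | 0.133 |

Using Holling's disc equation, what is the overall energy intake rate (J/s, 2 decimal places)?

R = (0.37×4 + 0.351×5.7 + 0.133×2.6) / (1 + 0.37×0.55 + 0.351×0.96 + 0.133×3.6) = 3.827/2.019 = 1.895 J/s.

1.90 J/s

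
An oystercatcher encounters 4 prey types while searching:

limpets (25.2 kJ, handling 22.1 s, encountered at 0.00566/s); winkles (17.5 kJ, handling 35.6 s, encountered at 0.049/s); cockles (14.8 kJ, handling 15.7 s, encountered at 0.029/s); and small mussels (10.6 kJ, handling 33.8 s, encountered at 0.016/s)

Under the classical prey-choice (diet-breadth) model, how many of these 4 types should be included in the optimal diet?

Rank by E/h (kJ/s): limpets 1.14, cockles 0.943, winkles 0.492, small mussels 0.314. Include each in turn until the next type's E/h falls below the running intake rate.
Rate on top 1: 0.1268. cockles: 0.943 > 0.1268 → include.
Rate on top 2: 0.3618. winkles: 0.492 > 0.3618 → include.
Rate on top 3: 0.4299. small mussels: 0.314 < 0.4299 → exclude; stop.
Optimal diet: limpets, cockles, winkles — 3 of 4 types.

3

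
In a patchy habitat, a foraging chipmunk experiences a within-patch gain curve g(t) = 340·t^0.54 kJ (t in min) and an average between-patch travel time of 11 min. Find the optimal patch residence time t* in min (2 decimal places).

Maximise g(t)/(T+t): set derivative to zero → g'(t)(T+t) = g(t).
g'(t) = 0.54·340·t^-0.46. Setting 0.54·340·t^-0.46 = 340·t^0.54/(11+t) gives 0.54(11+t) = t, so 0.46·t = 0.54×11.
t* = 0.54×11/0.46 = 12.91 min.

12.91 min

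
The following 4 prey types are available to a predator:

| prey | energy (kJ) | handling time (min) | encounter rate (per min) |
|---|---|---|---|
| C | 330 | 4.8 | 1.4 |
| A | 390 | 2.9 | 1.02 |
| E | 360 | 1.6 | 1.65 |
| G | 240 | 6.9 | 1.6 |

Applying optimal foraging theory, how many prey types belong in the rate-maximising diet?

Rank by E/h (kJ/min): E 225, A 134, C 68.8, G 34.8. Include each in turn until the next type's E/h falls below the running intake rate.
Rate on top 1: 163.2. A: 134 < 163.2 → exclude; stop.
Optimal diet: E — 1 of 4 types.

1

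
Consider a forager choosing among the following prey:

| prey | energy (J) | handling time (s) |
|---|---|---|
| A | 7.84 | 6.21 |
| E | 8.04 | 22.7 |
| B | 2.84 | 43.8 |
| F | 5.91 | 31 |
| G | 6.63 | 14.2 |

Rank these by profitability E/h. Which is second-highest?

G

Profitability E/h (J/s): A = 7.84/6.21 = 1.26, E = 8.04/22.7 = 0.354, B = 2.84/43.8 = 0.0648, F = 5.91/31 = 0.191, G = 6.63/14.2 = 0.467.
Ranked: A > G > E > F > B.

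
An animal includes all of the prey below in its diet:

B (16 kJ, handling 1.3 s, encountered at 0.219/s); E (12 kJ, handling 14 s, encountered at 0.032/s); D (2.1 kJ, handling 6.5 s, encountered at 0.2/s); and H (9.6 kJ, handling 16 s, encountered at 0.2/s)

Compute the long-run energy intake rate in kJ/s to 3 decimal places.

0.999 kJ/s

R = Σλ_iE_i / (1 + Σλ_ih_i)
Numerator: 0.219×16 + 0.032×12 + 0.2×2.1 + 0.2×9.6 = 6.228
Denominator: 1 + 0.219×1.3 + 0.032×14 + 0.2×6.5 + 0.2×16 = 6.233
R = 6.228/6.233 = 0.9992 kJ/s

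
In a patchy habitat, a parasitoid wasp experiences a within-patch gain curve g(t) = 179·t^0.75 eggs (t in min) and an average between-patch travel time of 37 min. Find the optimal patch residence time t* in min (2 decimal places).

Optimal t* satisfies g'(t*) = g(t*)/(T + t*).
g'(t) = 0.75·179·t^-0.25. Setting 0.75·179·t^-0.25 = 179·t^0.75/(37+t) gives 0.75(37+t) = t, so 0.25·t = 0.75×37.
t* = 0.75×37/0.25 = 111 min.

111.00 min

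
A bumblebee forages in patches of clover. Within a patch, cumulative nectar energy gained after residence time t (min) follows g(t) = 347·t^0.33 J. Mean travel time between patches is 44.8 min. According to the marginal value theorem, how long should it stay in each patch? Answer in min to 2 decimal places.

22.07 min

By the marginal value theorem, leave when the instantaneous gain rate g'(t) equals the habitat-wide average g(t)/(T + t).
g'(t) = 0.33·347·t^-0.67. Setting 0.33·347·t^-0.67 = 347·t^0.33/(44.8+t) gives 0.33(44.8+t) = t, so 0.67·t = 0.33×44.8.
t* = 0.33×44.8/0.67 = 22.07 min.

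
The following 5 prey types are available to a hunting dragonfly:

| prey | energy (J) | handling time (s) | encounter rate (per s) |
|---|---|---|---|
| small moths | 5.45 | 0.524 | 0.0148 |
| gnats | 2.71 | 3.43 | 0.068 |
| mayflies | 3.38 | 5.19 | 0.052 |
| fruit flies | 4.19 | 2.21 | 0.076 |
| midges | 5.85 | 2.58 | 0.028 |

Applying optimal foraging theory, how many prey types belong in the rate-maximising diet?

E/h in descending order: small moths 10.4, midges 2.27, fruit flies 1.9, gnats 0.79, mayflies 0.651 J/s. The optimal diet is the largest prefix of this list for which every included type satisfies E_i/h_i > R on the types above it.
Rate on top 1: 0.08004. midges: 2.27 > 0.08004 → include.
Rate on top 2: 0.2264. fruit flies: 1.9 > 0.2264 → include.
Rate on top 3: 0.4511. gnats: 0.79 > 0.4511 → include.
Rate on top 4: 0.5044. mayflies: 0.651 > 0.5044 → include.
Optimal diet: small moths, midges, fruit flies, gnats, mayflies — 5 of 5 types.

5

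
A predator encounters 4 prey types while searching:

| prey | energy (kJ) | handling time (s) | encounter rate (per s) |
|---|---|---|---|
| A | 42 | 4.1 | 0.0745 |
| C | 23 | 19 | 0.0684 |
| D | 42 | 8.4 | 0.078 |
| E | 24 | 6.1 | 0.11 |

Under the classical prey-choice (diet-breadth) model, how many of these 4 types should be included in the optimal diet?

Rank by E/h (kJ/s): A 10.2, D 5, E 3.93, C 1.21. Include each in turn until the next type's E/h falls below the running intake rate.
Rate on top 1: 2.397. D: 5 > 2.397 → include.
Rate on top 2: 3.267. E: 3.93 > 3.267 → include.
Rate on top 3: 3.437. C: 1.21 < 3.437 → exclude; stop.
Optimal diet: A, D, E — 3 of 4 types.

3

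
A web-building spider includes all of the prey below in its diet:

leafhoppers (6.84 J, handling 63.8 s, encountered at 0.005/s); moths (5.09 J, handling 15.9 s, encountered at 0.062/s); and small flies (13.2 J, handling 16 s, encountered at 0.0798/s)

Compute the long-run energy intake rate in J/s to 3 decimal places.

0.392 J/s

R = Σλ_iE_i / (1 + Σλ_ih_i)
Numerator: 0.005×6.84 + 0.062×5.09 + 0.0798×13.2 = 1.403
Denominator: 1 + 0.005×63.8 + 0.062×15.9 + 0.0798×16 = 3.582
R = 1.403/3.582 = 0.3918 J/s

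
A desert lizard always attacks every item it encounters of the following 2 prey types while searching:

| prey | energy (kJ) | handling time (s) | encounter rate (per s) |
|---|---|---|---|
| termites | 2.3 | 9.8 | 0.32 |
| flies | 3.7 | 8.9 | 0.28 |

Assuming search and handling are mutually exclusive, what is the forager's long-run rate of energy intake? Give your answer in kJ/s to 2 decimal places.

0.27 kJ/s

Energy encountered per unit search time: 0.32×2.3 + 0.28×3.7 = 1.772 kJ/s.
Handling time per unit search time: 0.32×9.8 + 0.28×8.9 = 5.628.
Rate = 1.772/(1 + 5.628) = 0.2674 kJ/s.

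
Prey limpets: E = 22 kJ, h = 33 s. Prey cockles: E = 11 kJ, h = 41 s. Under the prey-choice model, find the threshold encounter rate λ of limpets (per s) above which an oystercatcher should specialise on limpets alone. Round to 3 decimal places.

Drop cockles once their profitability E₂/h₂ falls below the rate achievable on limpets alone: E₂/h₂ = λE₁/(1 + λh₁).
Solve for λ: λE₁h₂ = E₂(1 + λh₁) → λ(E₁h₂ − E₂h₁) = E₂ → λ = E₂/(E₁h₂ − E₂h₁).
λ = 11/(22×41 − 11×33) = 11/539 = 0.02041 per s.

0.020 per s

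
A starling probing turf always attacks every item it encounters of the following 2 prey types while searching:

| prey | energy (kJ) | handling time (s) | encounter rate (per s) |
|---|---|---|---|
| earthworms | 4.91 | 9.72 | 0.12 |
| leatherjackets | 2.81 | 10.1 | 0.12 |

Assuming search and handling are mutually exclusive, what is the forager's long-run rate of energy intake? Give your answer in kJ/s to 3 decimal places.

0.274 kJ/s

Energy encountered per unit search time: 0.12×4.91 + 0.12×2.81 = 0.9264 kJ/s.
Handling time per unit search time: 0.12×9.72 + 0.12×10.1 = 2.378.
Rate = 0.9264/(1 + 2.378) = 0.2742 kJ/s.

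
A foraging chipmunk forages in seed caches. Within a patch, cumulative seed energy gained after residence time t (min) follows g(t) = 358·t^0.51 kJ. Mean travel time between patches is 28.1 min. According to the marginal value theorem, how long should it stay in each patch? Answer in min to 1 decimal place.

Maximise g(t)/(T+t): set derivative to zero → g'(t)(T+t) = g(t).
g'(t) = 0.51·358·t^-0.49. Setting 0.51·358·t^-0.49 = 358·t^0.51/(28.1+t) gives 0.51(28.1+t) = t, so 0.49·t = 0.51×28.1.
t* = 0.51×28.1/0.49 = 29.25 min.

29.2 min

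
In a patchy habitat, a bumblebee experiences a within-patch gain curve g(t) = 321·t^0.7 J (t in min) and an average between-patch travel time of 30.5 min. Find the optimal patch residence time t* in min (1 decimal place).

Optimal t* satisfies g'(t*) = g(t*)/(T + t*).
g'(t) = 0.7·321·t^-0.3. Setting 0.7·321·t^-0.3 = 321·t^0.7/(30.5+t) gives 0.7(30.5+t) = t, so 0.30·t = 0.7×30.5.
t* = 0.7×30.5/0.30 = 71.17 min.

71.2 min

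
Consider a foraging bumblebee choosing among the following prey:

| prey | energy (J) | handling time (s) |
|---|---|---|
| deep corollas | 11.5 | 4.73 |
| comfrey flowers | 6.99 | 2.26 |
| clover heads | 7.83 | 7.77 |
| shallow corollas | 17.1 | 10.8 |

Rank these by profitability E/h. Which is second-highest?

In descending order of E/h:
comfrey flowers: 6.99/2.26 = 3.09 J/s
deep corollas: 11.5/4.73 = 2.43 J/s
shallow corollas: 17.1/10.8 = 1.58 J/s
clover heads: 7.83/7.77 = 1.01 J/s

deep corollas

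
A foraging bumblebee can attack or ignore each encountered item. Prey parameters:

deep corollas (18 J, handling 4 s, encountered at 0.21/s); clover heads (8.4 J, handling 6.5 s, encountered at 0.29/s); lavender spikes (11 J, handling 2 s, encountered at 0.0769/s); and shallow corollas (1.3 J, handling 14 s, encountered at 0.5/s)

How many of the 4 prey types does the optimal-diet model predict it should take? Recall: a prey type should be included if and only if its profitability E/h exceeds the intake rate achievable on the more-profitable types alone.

2

Rank by E/h (J/s): lavender spikes 5.5, deep corollas 4.5, clover heads 1.29, shallow corollas 0.0929. Include each in turn until the next type's E/h falls below the running intake rate.
Rate on top 1: 0.7331. deep corollas: 4.5 > 0.7331 → include.
Rate on top 2: 2.32. clover heads: 1.29 < 2.32 → exclude; stop.
Optimal diet: lavender spikes, deep corollas — 2 of 4 types.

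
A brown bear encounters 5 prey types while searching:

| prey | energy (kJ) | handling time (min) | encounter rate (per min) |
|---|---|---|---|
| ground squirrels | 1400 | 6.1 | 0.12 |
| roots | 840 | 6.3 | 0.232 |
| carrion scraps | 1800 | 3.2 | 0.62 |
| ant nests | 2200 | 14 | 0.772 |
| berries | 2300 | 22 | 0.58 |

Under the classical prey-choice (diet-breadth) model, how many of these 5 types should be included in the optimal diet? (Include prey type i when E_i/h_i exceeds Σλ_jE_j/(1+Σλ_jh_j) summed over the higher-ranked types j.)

1

Rank by E/h (kJ/min): carrion scraps 562, ground squirrels 230, ant nests 157, roots 133, berries 105. Include each in turn until the next type's E/h falls below the running intake rate.
Rate on top 1: 374. ground squirrels: 230 < 374 → exclude; stop.
Optimal diet: carrion scraps — 1 of 5 types.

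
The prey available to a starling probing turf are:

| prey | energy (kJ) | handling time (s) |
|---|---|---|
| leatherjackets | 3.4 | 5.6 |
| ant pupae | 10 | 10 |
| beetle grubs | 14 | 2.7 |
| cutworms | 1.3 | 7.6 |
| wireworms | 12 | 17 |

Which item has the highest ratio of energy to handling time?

In descending order of E/h:
beetle grubs: 14/2.7 = 5.19 kJ/s
ant pupae: 10/10 = 1 kJ/s
wireworms: 12/17 = 0.706 kJ/s
leatherjackets: 3.4/5.6 = 0.607 kJ/s
cutworms: 1.3/7.6 = 0.171 kJ/s

beetle grubs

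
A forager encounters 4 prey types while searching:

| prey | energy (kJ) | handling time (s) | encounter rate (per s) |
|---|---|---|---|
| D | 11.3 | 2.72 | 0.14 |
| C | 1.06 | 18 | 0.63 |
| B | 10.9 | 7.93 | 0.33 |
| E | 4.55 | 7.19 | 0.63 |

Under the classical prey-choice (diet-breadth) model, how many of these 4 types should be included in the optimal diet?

E/h in descending order: D 4.15, B 1.37, E 0.633, C 0.0589 kJ/s. The optimal diet is the largest prefix of this list for which every included type satisfies E_i/h_i > R on the types above it.
Rate on top 1: 1.146. B: 1.37 > 1.146 → include.
Rate on top 2: 1.295. E: 0.633 < 1.295 → exclude; stop.
Optimal diet: D, B — 2 of 4 types.

2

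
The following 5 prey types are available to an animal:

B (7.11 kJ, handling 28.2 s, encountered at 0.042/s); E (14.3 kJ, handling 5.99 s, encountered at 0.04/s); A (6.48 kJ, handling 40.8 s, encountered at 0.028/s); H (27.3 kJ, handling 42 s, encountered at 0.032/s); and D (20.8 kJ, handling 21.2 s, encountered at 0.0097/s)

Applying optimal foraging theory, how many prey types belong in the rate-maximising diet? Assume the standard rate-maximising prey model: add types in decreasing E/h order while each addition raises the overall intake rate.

3

Profitabilities (E/h, kJ/s): E 2.39, D 0.981, H 0.65, B 0.252, A 0.159. Add prey in this order while the next type's profitability exceeds the intake rate on those already taken.
Rate on top 1: 0.4614. D: 0.981 > 0.4614 → include.
Rate on top 2: 0.5354. H: 0.65 > 0.5354 → include.
Rate on top 3: 0.5906. B: 0.252 < 0.5906 → exclude; stop.
Optimal diet: E, D, H — 3 of 5 types.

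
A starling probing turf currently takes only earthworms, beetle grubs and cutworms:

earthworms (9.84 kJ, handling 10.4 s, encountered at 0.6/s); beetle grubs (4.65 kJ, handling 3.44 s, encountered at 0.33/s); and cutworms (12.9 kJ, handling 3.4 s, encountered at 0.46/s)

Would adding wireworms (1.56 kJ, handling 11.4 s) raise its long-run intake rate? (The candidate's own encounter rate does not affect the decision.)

On earthworms, beetle grubs and cutworms alone, R = ΣλE/(1+Σλh) = 13.37/9.939 = 1.345 kJ/s.
Profitability of wireworms: 1.56/11.4 = 0.1368 kJ/s.
Since 0.1368 < R, time spent handling wireworms is better spent searching.

No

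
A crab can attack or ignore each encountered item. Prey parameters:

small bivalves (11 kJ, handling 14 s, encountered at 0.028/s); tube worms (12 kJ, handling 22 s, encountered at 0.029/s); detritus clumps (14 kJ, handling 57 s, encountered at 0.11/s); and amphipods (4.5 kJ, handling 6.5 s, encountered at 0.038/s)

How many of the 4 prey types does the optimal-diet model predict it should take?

3

Profitabilities (E/h, kJ/s): small bivalves 0.786, amphipods 0.692, tube worms 0.545, detritus clumps 0.246. Add prey in this order while the next type's profitability exceeds the intake rate on those already taken.
Rate on top 1: 0.2213. amphipods: 0.692 > 0.2213 → include.
Rate on top 2: 0.2923. tube worms: 0.545 > 0.2923 → include.
Rate on top 3: 0.3632. detritus clumps: 0.246 < 0.3632 → exclude; stop.
Optimal diet: small bivalves, amphipods, tube worms — 3 of 4 types.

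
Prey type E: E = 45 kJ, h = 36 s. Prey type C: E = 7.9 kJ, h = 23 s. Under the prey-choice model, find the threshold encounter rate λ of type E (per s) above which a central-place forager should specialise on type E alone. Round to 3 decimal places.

0.011 per s

At the threshold, the rate on type E alone equals the profitability of type C: λ·45/(1 + λ·36) = 7.9/23 = 0.3435.
Rearranging, λ(45 − 0.3435×36) = 0.3435, so λ = 0.3435/32.63 = 0.01052 per s.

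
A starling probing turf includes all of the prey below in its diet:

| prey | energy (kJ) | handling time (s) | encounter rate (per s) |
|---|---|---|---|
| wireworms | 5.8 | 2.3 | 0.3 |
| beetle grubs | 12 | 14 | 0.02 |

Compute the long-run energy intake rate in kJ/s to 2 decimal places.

1.01 kJ/s

R = Σλ_iE_i / (1 + Σλ_ih_i)
Numerator: 0.3×5.8 + 0.02×12 = 1.98
Denominator: 1 + 0.3×2.3 + 0.02×14 = 1.97
R = 1.98/1.97 = 1.005 kJ/s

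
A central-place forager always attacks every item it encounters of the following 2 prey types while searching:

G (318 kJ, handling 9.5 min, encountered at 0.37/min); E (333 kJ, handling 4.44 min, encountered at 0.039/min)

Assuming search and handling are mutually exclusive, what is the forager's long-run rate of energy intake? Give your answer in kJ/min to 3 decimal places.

27.867 kJ/min

R = Σλ_iE_i / (1 + Σλ_ih_i)
Numerator: 0.37×318 + 0.039×333 = 130.6
Denominator: 1 + 0.37×9.5 + 0.039×4.44 = 4.688
R = 130.6/4.688 = 27.87 kJ/min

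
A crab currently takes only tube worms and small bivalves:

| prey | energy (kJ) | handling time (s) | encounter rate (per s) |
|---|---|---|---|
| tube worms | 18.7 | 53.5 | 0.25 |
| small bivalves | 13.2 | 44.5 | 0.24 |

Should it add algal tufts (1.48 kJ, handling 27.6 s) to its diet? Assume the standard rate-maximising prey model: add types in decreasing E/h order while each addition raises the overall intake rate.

Intake rate on the current diet: R = (0.25×18.7 + 0.24×13.2) / (1 + 0.25×53.5 + 0.24×44.5) = 7.843/25.05 = 0.313 kJ/s.
algal tufts: E/h = 1.48/27.6 = 0.05362 kJ/s.
0.05362 < 0.313, so adding algal tufts would lower the average — exclude it.

No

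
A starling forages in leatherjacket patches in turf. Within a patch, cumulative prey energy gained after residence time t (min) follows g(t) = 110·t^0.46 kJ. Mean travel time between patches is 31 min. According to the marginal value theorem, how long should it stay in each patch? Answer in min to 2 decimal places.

By the marginal value theorem, leave when the instantaneous gain rate g'(t) equals the habitat-wide average g(t)/(T + t).
g'(t) = 0.46·110·t^-0.54. Setting 0.46·110·t^-0.54 = 110·t^0.46/(31+t) gives 0.46(31+t) = t, so 0.54·t = 0.46×31.
t* = 0.46×31/0.54 = 26.41 min.

26.41 min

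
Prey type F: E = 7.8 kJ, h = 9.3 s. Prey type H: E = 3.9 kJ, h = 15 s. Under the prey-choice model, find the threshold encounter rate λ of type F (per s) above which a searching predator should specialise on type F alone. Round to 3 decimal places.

At the threshold, the rate on type F alone equals the profitability of type H: λ·7.8/(1 + λ·9.3) = 3.9/15 = 0.26.
Rearranging, λ(7.8 − 0.26×9.3) = 0.26, so λ = 0.26/5.382 = 0.04831 per s.

0.048 per s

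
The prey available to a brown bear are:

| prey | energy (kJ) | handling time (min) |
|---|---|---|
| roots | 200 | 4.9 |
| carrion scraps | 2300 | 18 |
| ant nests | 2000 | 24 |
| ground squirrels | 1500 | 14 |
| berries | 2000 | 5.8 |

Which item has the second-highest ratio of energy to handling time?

carrion scraps

Profitability E/h (kJ/min): roots = 200/4.9 = 40.8, carrion scraps = 2300/18 = 128, ant nests = 2000/24 = 83.3, ground squirrels = 1500/14 = 107, berries = 2000/5.8 = 345.
Ranked: berries > carrion scraps > ground squirrels > ant nests > roots.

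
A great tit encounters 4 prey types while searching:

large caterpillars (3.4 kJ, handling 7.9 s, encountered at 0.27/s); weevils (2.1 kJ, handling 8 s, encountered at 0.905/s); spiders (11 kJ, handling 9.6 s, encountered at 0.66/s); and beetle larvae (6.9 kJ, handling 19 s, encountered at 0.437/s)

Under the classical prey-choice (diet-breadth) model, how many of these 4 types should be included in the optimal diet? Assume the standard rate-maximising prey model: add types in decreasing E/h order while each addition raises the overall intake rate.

1

Profitabilities (E/h, kJ/s): spiders 1.15, large caterpillars 0.43, beetle larvae 0.363, weevils 0.263. Add prey in this order while the next type's profitability exceeds the intake rate on those already taken.
Rate on top 1: 0.9896. large caterpillars: 0.43 < 0.9896 → exclude; stop.
Optimal diet: spiders — 1 of 4 types.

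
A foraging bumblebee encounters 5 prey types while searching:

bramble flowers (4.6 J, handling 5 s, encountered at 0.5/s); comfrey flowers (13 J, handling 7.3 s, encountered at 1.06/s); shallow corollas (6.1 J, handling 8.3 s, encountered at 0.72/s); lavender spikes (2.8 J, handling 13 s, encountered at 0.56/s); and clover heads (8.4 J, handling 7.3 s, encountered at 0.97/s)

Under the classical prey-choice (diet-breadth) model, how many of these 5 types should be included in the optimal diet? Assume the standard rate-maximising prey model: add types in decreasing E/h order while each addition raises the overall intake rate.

Profitabilities (E/h, J/s): comfrey flowers 1.78, clover heads 1.15, bramble flowers 0.92, shallow corollas 0.735, lavender spikes 0.215. Add prey in this order while the next type's profitability exceeds the intake rate on those already taken.
Rate on top 1: 1.577. clover heads: 1.15 < 1.577 → exclude; stop.
Optimal diet: comfrey flowers — 1 of 5 types.

1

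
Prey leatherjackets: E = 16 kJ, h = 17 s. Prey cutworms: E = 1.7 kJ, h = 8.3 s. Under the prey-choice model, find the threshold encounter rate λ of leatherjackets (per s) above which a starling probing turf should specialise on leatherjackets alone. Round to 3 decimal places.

Drop cutworms once their profitability E₂/h₂ falls below the rate achievable on leatherjackets alone: E₂/h₂ = λE₁/(1 + λh₁).
Solve for λ: λE₁h₂ = E₂(1 + λh₁) → λ(E₁h₂ − E₂h₁) = E₂ → λ = E₂/(E₁h₂ − E₂h₁).
λ = 1.7/(16×8.3 − 1.7×17) = 1.7/103.9 = 0.01636 per s.

0.016 per s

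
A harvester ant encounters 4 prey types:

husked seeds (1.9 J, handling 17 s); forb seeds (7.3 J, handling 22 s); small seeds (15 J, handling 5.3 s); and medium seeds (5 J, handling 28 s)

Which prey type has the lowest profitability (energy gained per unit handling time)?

In descending order of E/h:
small seeds: 15/5.3 = 2.83 J/s
forb seeds: 7.3/22 = 0.332 J/s
medium seeds: 5/28 = 0.179 J/s
husked seeds: 1.9/17 = 0.112 J/s

husked seeds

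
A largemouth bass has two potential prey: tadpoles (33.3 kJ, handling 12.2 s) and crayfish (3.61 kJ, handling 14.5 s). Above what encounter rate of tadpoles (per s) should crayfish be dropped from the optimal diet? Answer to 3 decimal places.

The zero-one rule: include crayfish iff E₂/h₂ > λE₁/(1+λh₁). Equality gives the switch point.
λE₁h₂ = E₂ + λE₂h₁ ⇒ λ = E₂/(E₁h₂ − E₂h₁) = 3.61/(482.8 − 44.04) = 0.008227 per s.

0.008 per s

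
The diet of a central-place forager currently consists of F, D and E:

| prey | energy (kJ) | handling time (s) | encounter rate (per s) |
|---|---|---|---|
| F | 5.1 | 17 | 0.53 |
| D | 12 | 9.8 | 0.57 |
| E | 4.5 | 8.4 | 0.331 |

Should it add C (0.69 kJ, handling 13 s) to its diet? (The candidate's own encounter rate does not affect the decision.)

On F, D and E alone, R = ΣλE/(1+Σλh) = 11.03/18.38 = 0.6004 kJ/s.
Profitability of C: 0.69/13 = 0.05308 kJ/s.
0.05308 < 0.6004, so adding C would lower the average — exclude it.

No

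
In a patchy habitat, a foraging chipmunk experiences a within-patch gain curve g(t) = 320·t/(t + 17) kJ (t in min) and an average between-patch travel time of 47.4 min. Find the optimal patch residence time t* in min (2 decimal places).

28.39 min

Optimal t* satisfies g'(t*) = g(t*)/(T + t*).
g'(t) = 320·17/(t + 17)². Setting 320·17/(t+17)² = 320t/[(t+17)(47.4+t)] gives 17(47.4+t) = t(t+17), so t² = 17×47.4 = 805.8.
t* = √805.8 = 28.39 min.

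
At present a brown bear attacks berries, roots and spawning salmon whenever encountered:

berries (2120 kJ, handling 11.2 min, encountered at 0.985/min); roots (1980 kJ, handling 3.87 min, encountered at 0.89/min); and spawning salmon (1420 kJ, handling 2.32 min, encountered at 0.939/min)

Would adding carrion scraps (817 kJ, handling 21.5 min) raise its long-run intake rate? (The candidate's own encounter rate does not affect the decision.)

No

Intake rate on the current diet: R = (0.985×2120 + 0.89×1980 + 0.939×1420) / (1 + 0.985×11.2 + 0.89×3.87 + 0.939×2.32) = 5184/17.65 = 293.6 kJ/min.
carrion scraps: E/h = 817/21.5 = 38 kJ/min.
38 < 293.6, so adding carrion scraps would lower the average — exclude it.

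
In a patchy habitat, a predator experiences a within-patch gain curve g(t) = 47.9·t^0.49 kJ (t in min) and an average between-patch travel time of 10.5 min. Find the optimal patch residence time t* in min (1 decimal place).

Maximise g(t)/(T+t): set derivative to zero → g'(t)(T+t) = g(t).
g'(t) = 0.49·47.9·t^-0.51. Setting 0.49·47.9·t^-0.51 = 47.9·t^0.49/(10.5+t) gives 0.49(10.5+t) = t, so 0.51·t = 0.49×10.5.
t* = 0.49×10.5/0.51 = 10.09 min.

10.1 min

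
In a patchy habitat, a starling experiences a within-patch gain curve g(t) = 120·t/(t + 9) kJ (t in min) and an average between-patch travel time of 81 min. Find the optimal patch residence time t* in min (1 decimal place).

By the marginal value theorem, leave when the instantaneous gain rate g'(t) equals the habitat-wide average g(t)/(T + t).
g'(t) = 120·9/(t + 9)². Setting 120·9/(t+9)² = 120t/[(t+9)(81+t)] gives 9(81+t) = t(t+9), so t² = 9×81 = 729.
t* = √729 = 27 min.

27.0 min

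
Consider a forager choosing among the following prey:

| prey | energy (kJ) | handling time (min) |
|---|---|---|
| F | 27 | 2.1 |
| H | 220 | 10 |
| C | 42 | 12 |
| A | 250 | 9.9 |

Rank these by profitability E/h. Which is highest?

Profitability E/h (kJ/min): F = 27/2.1 = 12.9, H = 220/10 = 22, C = 42/12 = 3.5, A = 250/9.9 = 25.3.
Ranked: A > H > F > C.

A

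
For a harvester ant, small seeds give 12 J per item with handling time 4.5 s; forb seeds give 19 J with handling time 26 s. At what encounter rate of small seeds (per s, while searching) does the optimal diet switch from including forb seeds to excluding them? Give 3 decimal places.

0.084 per s

The zero-one rule: include forb seeds iff E₂/h₂ > λE₁/(1+λh₁). Equality gives the switch point.
λE₁h₂ = E₂ + λE₂h₁ ⇒ λ = E₂/(E₁h₂ − E₂h₁) = 19/(312 − 85.5) = 0.08389 per s.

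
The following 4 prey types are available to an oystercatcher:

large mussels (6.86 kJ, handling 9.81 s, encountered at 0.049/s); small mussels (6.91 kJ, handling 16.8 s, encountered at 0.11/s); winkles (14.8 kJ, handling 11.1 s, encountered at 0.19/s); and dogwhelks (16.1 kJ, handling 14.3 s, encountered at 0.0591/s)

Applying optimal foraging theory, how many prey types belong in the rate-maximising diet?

Rank by E/h (kJ/s): winkles 1.33, dogwhelks 1.13, large mussels 0.699, small mussels 0.411. Include each in turn until the next type's E/h falls below the running intake rate.
Rate on top 1: 0.9045. dogwhelks: 1.13 > 0.9045 → include.
Rate on top 2: 0.9518. large mussels: 0.699 < 0.9518 → exclude; stop.
Optimal diet: winkles, dogwhelks — 2 of 4 types.

2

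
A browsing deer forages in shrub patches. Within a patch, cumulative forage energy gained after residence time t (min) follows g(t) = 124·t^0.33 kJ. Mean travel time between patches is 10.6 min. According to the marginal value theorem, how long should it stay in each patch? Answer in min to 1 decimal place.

5.2 min

Optimal t* satisfies g'(t*) = g(t*)/(T + t*).
g'(t) = 0.33·124·t^-0.67. Setting 0.33·124·t^-0.67 = 124·t^0.33/(10.6+t) gives 0.33(10.6+t) = t, so 0.67·t = 0.33×10.6.
t* = 0.33×10.6/0.67 = 5.221 min.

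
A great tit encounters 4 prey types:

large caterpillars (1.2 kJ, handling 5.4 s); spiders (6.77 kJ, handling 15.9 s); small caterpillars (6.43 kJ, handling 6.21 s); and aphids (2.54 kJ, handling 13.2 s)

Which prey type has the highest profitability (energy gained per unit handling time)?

Profitability E/h (kJ/s): large caterpillars = 1.2/5.4 = 0.222, spiders = 6.77/15.9 = 0.426, small caterpillars = 6.43/6.21 = 1.04, aphids = 2.54/13.2 = 0.192.
Ranked: small caterpillars > spiders > large caterpillars > aphids.

small caterpillars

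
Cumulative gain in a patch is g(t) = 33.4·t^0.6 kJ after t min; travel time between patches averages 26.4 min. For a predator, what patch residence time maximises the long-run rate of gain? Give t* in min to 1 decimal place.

By the marginal value theorem, leave when the instantaneous gain rate g'(t) equals the habitat-wide average g(t)/(T + t).
g'(t) = 0.6·33.4·t^-0.4. Setting 0.6·33.4·t^-0.4 = 33.4·t^0.6/(26.4+t) gives 0.6(26.4+t) = t, so 0.40·t = 0.6×26.4.
t* = 0.6×26.4/0.40 = 39.6 min.

39.6 min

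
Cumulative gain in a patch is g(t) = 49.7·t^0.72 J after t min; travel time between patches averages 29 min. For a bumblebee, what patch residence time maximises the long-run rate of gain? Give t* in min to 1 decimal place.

74.6 min

Maximise g(t)/(T+t): set derivative to zero → g'(t)(T+t) = g(t).
g'(t) = 0.72·49.7·t^-0.28. Setting 0.72·49.7·t^-0.28 = 49.7·t^0.72/(29+t) gives 0.72(29+t) = t, so 0.28·t = 0.72×29.
t* = 0.72×29/0.28 = 74.57 min.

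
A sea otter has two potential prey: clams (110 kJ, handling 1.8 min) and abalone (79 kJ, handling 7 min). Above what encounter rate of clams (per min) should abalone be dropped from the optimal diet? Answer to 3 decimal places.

At the threshold, the rate on clams alone equals the profitability of abalone: λ·110/(1 + λ·1.8) = 79/7 = 11.29.
Rearranging, λ(110 − 11.29×1.8) = 11.29, so λ = 11.29/89.69 = 0.1258 per min.

0.126 per min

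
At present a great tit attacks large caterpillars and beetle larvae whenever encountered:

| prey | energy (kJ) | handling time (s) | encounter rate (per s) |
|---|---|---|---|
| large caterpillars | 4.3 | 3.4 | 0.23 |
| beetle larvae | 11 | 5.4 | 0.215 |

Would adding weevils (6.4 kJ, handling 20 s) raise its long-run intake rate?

On large caterpillars and beetle larvae alone, R = ΣλE/(1+Σλh) = 3.354/2.943 = 1.14 kJ/s.
Profitability of weevils: 6.4/20 = 0.32 kJ/s.
0.32 < 1.14, so adding weevils would lower the average — exclude it.

No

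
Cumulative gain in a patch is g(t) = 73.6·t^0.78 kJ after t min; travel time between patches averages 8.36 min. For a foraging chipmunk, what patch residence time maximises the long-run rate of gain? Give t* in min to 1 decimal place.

29.6 min

Maximise g(t)/(T+t): set derivative to zero → g'(t)(T+t) = g(t).
g'(t) = 0.78·73.6·t^-0.22. Setting 0.78·73.6·t^-0.22 = 73.6·t^0.78/(8.36+t) gives 0.78(8.36+t) = t, so 0.22·t = 0.78×8.36.
t* = 0.78×8.36/0.22 = 29.64 min.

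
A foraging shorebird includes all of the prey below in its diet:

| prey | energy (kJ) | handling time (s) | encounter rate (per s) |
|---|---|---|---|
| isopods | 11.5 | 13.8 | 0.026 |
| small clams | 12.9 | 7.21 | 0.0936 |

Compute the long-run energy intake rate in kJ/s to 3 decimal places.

0.741 kJ/s

R = (0.026×11.5 + 0.0936×12.9) / (1 + 0.026×13.8 + 0.0936×7.21) = 1.506/2.034 = 0.7408 kJ/s.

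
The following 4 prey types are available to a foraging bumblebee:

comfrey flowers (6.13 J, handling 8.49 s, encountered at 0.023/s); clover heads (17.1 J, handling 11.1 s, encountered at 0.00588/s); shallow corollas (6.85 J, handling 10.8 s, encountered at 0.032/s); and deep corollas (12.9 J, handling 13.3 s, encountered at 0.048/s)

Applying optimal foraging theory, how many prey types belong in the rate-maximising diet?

Profitabilities (E/h, J/s): clover heads 1.54, deep corollas 0.97, comfrey flowers 0.722, shallow corollas 0.634. Add prey in this order while the next type's profitability exceeds the intake rate on those already taken.
Rate on top 1: 0.09439. deep corollas: 0.97 > 0.09439 → include.
Rate on top 2: 0.4225. comfrey flowers: 0.722 > 0.4225 → include.
Rate on top 3: 0.4533. shallow corollas: 0.634 > 0.4533 → include.
Optimal diet: clover heads, deep corollas, comfrey flowers, shallow corollas — 4 of 4 types.

4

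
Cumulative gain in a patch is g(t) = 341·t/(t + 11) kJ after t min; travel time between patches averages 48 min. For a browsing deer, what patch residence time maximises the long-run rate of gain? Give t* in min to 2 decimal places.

22.98 min

Optimal t* satisfies g'(t*) = g(t*)/(T + t*).
g'(t) = 341·11/(t + 11)². Setting 341·11/(t+11)² = 341t/[(t+11)(48+t)] gives 11(48+t) = t(t+11), so t² = 11×48 = 528.
t* = √528 = 22.98 min.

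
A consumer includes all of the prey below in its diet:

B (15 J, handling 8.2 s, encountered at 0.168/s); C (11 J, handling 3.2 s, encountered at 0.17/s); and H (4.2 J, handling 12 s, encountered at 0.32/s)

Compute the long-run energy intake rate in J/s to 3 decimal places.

R = Σλ_iE_i / (1 + Σλ_ih_i)
Numerator: 0.168×15 + 0.17×11 + 0.32×4.2 = 5.734
Denominator: 1 + 0.168×8.2 + 0.17×3.2 + 0.32×12 = 6.762
R = 5.734/6.762 = 0.848 J/s

0.848 J/s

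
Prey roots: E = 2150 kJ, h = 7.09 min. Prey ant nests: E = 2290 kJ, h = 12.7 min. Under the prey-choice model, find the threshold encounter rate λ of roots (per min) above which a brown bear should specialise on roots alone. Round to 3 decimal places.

0.207 per min

Drop ant nests once their profitability E₂/h₂ falls below the rate achievable on roots alone: E₂/h₂ = λE₁/(1 + λh₁).
Solve for λ: λE₁h₂ = E₂(1 + λh₁) → λ(E₁h₂ − E₂h₁) = E₂ → λ = E₂/(E₁h₂ − E₂h₁).
λ = 2290/(2150×12.7 − 2290×7.09) = 2290/1.107e+04 = 0.2069 per min.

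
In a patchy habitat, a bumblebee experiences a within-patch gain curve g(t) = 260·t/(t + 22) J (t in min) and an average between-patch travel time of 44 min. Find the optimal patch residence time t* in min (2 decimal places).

31.11 min

Maximise g(t)/(T+t): set derivative to zero → g'(t)(T+t) = g(t).
g'(t) = 260·22/(t + 22)². Setting 260·22/(t+22)² = 260t/[(t+22)(44+t)] gives 22(44+t) = t(t+22), so t² = 22×44 = 968.
t* = √968 = 31.11 min.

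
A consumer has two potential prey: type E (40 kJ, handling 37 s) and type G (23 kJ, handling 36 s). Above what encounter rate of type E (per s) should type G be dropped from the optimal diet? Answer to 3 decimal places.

The zero-one rule: include type G iff E₂/h₂ > λE₁/(1+λh₁). Equality gives the switch point.
λE₁h₂ = E₂ + λE₂h₁ ⇒ λ = E₂/(E₁h₂ − E₂h₁) = 23/(1440 − 851) = 0.03905 per s.

0.039 per s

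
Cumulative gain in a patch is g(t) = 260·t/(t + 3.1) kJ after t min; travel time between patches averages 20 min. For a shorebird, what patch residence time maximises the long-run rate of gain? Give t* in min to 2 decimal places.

7.87 min

By the marginal value theorem, leave when the instantaneous gain rate g'(t) equals the habitat-wide average g(t)/(T + t).
g'(t) = 260·3.1/(t + 3.1)². Setting 260·3.1/(t+3.1)² = 260t/[(t+3.1)(20+t)] gives 3.1(20+t) = t(t+3.1), so t² = 3.1×20 = 62.
t* = √62 = 7.874 min.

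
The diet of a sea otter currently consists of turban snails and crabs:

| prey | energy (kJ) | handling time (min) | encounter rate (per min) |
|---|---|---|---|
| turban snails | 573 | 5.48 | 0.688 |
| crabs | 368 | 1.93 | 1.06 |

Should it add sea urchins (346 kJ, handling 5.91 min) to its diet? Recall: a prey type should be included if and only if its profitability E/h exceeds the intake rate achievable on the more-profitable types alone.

No

On turban snails and crabs alone, R = ΣλE/(1+Σλh) = 784.3/6.816 = 115.1 kJ/min.
Profitability of sea urchins: 346/5.91 = 58.54 kJ/min.
Since 58.54 < R, time spent handling sea urchins is better spent searching.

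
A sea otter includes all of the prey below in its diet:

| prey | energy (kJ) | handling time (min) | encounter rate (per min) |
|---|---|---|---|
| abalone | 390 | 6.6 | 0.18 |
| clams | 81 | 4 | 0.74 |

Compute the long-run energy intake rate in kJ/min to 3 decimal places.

R = Σλ_iE_i / (1 + Σλ_ih_i)
Numerator: 0.18×390 + 0.74×81 = 130.1
Denominator: 1 + 0.18×6.6 + 0.74×4 = 5.148
R = 130.1/5.148 = 25.28 kJ/min

25.280 kJ/min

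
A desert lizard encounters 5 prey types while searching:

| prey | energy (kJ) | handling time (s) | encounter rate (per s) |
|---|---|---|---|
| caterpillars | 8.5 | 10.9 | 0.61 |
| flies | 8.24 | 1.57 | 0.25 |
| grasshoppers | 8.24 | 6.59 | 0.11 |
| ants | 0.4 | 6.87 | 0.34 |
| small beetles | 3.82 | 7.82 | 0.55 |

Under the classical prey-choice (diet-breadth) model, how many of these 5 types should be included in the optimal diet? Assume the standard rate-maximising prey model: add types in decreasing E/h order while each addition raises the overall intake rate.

Profitabilities (E/h, kJ/s): flies 5.25, grasshoppers 1.25, caterpillars 0.78, small beetles 0.488, ants 0.0582. Add prey in this order while the next type's profitability exceeds the intake rate on those already taken.
Rate on top 1: 1.479. grasshoppers: 1.25 < 1.479 → exclude; stop.
Optimal diet: flies — 1 of 5 types.

1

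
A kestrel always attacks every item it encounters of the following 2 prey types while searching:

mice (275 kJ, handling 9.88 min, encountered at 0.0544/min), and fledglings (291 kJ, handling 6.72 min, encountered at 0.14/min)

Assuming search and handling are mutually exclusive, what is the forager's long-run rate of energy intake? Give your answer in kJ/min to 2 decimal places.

22.48 kJ/min

R = (0.0544×275 + 0.14×291) / (1 + 0.0544×9.88 + 0.14×6.72) = 55.7/2.478 = 22.48 kJ/min.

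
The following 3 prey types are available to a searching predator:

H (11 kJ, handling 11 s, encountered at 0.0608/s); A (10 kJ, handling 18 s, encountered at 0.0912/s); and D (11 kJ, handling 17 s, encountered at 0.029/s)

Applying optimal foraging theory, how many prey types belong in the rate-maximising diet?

3

Rank by E/h (kJ/s): H 1, D 0.647, A 0.556. Include each in turn until the next type's E/h falls below the running intake rate.
Rate on top 1: 0.4008. D: 0.647 > 0.4008 → include.
Rate on top 2: 0.4569. A: 0.556 > 0.4569 → include.
Optimal diet: H, D, A — 3 of 3 types.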